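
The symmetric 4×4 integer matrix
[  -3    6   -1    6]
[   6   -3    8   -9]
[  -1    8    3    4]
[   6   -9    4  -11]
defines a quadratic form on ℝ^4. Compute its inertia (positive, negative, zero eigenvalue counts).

Answer: (1, 2, 1)

Derivation:
step 0: pivot -3 → sign −
step 1: pivot 9 → sign +
step 2: pivot -2/3 → sign −
step 3: row/col 3 already zero → sign 0
signature = (1, 2, 1)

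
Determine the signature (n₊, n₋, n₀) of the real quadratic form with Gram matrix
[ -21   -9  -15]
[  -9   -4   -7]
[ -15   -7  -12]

step 0: pivot -21 → sign −
step 1: pivot -1/7 → sign −
step 2: pivot 1 → sign +
signature = (1, 2, 0)

Answer: (1, 2, 0)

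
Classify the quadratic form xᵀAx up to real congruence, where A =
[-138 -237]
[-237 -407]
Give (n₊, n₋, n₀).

Answer: (1, 1, 0)

Derivation:
step 0: pivot -138 → sign −
step 1: pivot 1/46 → sign +
signature = (1, 1, 0)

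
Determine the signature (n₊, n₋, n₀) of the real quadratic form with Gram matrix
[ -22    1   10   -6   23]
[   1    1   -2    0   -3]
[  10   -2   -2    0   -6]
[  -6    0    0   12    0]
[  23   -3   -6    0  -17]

step 0: pivot -22 → sign −
step 1: pivot 23/22 → sign +
step 2: pivot 6/23 → sign +
step 3: pivot -24 → sign −
step 4: row/col 4 already zero → sign 0
signature = (2, 2, 1)

Answer: (2, 2, 1)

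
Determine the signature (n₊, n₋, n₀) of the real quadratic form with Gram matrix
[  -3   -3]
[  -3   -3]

Answer: (0, 1, 1)

Derivation:
step 0: pivot -3 → sign −
step 1: row/col 1 already zero → sign 0
signature = (0, 1, 1)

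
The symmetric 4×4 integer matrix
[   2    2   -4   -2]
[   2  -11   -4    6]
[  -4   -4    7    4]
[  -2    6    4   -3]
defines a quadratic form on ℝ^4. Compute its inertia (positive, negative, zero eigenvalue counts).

step 0: pivot 2 → sign +
step 1: pivot -13 → sign −
step 2: pivot -1 → sign −
step 3: pivot -1/13 → sign −
signature = (1, 3, 0)

Answer: (1, 3, 0)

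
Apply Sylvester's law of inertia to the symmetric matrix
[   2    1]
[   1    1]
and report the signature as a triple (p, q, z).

step 0: pivot 2 → sign +
step 1: pivot 1/2 → sign +
signature = (2, 0, 0)

Answer: (2, 0, 0)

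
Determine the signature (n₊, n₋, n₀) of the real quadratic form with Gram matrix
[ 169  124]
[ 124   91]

step 0: pivot 169 → sign +
step 1: pivot 3/169 → sign +
signature = (2, 0, 0)

Answer: (2, 0, 0)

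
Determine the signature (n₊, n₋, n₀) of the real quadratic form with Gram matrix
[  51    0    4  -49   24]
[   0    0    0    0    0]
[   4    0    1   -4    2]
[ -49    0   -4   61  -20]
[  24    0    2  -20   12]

Answer: (3, 0, 2)

Derivation:
step 0: pivot 51 → sign +
step 1: pivot 35/51 → sign +
step 2: pivot 486/35 → sign +
step 3: row/col 3 already zero → sign 0
step 4: row/col 4 already zero → sign 0
signature = (3, 0, 2)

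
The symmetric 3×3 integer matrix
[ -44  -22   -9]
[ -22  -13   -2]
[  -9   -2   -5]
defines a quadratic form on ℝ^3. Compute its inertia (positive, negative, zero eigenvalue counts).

Answer: (0, 3, 0)

Derivation:
step 0: pivot -44 → sign −
step 1: pivot -2 → sign −
step 2: pivot -3/88 → sign −
signature = (0, 3, 0)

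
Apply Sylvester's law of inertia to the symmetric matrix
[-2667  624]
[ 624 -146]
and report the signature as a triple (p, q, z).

Answer: (0, 2, 0)

Derivation:
step 0: pivot -2667 → sign −
step 1: pivot -2/889 → sign −
signature = (0, 2, 0)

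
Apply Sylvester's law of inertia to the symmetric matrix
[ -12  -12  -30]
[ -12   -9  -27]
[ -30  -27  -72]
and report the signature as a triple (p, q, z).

Answer: (1, 1, 1)

Derivation:
step 0: pivot -12 → sign −
step 1: pivot 3 → sign +
step 2: row/col 2 already zero → sign 0
signature = (1, 1, 1)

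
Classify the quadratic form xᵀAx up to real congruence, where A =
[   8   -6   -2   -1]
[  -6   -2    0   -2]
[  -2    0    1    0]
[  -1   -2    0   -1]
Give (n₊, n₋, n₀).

Answer: (2, 2, 0)

Derivation:
step 0: pivot 8 → sign +
step 1: pivot -13/2 → sign −
step 2: pivot 11/13 → sign +
step 3: pivot -3/22 → sign −
signature = (2, 2, 0)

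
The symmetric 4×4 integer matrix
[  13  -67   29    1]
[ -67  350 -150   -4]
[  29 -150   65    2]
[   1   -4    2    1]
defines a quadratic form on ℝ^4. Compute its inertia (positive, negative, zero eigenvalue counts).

step 0: pivot 13 → sign +
step 1: pivot 61/13 → sign +
step 2: pivot 15/61 → sign +
step 3: pivot 3/5 → sign +
signature = (4, 0, 0)

Answer: (4, 0, 0)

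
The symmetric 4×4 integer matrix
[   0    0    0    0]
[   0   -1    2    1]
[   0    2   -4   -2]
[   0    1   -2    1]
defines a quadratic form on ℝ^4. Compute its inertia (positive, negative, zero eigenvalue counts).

Answer: (1, 1, 2)

Derivation:
step 0: pivot -1 → sign −
step 1: pivot 2 → sign +
step 2: row/col 2 already zero → sign 0
step 3: row/col 3 already zero → sign 0
signature = (1, 1, 2)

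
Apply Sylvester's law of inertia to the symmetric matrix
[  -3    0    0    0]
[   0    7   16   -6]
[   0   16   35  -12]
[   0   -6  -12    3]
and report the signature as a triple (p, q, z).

step 0: pivot -3 → sign −
step 1: pivot 7 → sign +
step 2: pivot -11/7 → sign −
step 3: pivot -3/11 → sign −
signature = (1, 3, 0)

Answer: (1, 3, 0)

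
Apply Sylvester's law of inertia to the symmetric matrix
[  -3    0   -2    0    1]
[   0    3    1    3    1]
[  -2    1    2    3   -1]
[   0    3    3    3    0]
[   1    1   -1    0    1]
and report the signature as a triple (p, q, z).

Answer: (2, 3, 0)

Derivation:
step 0: pivot -3 → sign −
step 1: pivot 3 → sign +
step 2: pivot 3 → sign +
step 3: pivot -4/3 → sign −
step 4: pivot -1/4 → sign −
signature = (2, 3, 0)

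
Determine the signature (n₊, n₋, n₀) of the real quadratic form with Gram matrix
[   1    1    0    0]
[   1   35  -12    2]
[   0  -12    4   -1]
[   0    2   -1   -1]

Answer: (2, 2, 0)

Derivation:
step 0: pivot 1 → sign +
step 1: pivot 34 → sign +
step 2: pivot -4/17 → sign −
step 3: pivot -3/4 → sign −
signature = (2, 2, 0)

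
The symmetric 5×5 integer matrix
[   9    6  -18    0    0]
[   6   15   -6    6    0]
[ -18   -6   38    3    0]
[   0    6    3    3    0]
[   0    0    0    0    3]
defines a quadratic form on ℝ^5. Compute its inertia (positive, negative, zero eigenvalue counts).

step 0: pivot 9 → sign +
step 1: pivot 11 → sign +
step 2: pivot -14/11 → sign −
step 3: pivot -3/14 → sign −
step 4: pivot 3 → sign +
signature = (3, 2, 0)

Answer: (3, 2, 0)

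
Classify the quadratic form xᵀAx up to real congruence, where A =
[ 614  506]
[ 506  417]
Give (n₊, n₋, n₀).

Answer: (2, 0, 0)

Derivation:
step 0: pivot 614 → sign +
step 1: pivot 1/307 → sign +
signature = (2, 0, 0)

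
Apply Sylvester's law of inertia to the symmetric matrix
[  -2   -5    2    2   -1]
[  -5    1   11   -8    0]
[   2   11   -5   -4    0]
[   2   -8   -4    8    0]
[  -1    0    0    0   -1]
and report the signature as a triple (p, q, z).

Answer: (1, 3, 1)

Derivation:
step 0: pivot -2 → sign −
step 1: pivot 27/2 → sign +
step 2: pivot -17/3 → sign −
step 3: pivot -3/17 → sign −
step 4: row/col 4 already zero → sign 0
signature = (1, 3, 1)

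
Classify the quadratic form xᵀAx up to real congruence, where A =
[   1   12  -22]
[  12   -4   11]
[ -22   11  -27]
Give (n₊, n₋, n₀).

Answer: (1, 2, 0)

Derivation:
step 0: pivot 1 → sign +
step 1: pivot -148 → sign −
step 2: pivot -3/148 → sign −
signature = (1, 2, 0)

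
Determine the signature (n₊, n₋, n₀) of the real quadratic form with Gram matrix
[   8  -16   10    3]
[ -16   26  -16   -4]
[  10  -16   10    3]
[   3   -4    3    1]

Answer: (2, 2, 0)

Derivation:
step 0: pivot 8 → sign +
step 1: pivot -6 → sign −
step 2: pivot 1/6 → sign +
step 3: pivot -3/2 → sign −
signature = (2, 2, 0)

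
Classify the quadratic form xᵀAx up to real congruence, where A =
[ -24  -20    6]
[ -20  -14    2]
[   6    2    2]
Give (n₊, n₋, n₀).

step 0: pivot -24 → sign −
step 1: pivot 8/3 → sign +
step 2: pivot 1/8 → sign +
signature = (2, 1, 0)

Answer: (2, 1, 0)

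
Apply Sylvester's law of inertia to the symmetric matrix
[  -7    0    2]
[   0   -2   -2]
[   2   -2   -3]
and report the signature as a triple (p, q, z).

step 0: pivot -7 → sign −
step 1: pivot -2 → sign −
step 2: pivot -3/7 → sign −
signature = (0, 3, 0)

Answer: (0, 3, 0)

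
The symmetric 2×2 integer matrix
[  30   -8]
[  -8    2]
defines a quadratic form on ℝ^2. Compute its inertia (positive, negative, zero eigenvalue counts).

step 0: pivot 30 → sign +
step 1: pivot -2/15 → sign −
signature = (1, 1, 0)

Answer: (1, 1, 0)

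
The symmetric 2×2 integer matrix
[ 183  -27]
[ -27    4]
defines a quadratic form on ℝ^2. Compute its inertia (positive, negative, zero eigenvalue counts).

step 0: pivot 183 → sign +
step 1: pivot 1/61 → sign +
signature = (2, 0, 0)

Answer: (2, 0, 0)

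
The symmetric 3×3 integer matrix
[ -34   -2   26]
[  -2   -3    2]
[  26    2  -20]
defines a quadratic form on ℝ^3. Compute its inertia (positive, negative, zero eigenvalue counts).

step 0: pivot -34 → sign −
step 1: pivot -49/17 → sign −
step 2: pivot -2/49 → sign −
signature = (0, 3, 0)

Answer: (0, 3, 0)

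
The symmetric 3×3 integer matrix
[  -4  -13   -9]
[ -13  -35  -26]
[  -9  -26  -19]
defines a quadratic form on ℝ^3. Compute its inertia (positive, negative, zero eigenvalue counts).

step 0: pivot -4 → sign −
step 1: pivot 29/4 → sign +
step 2: pivot -6/29 → sign −
signature = (1, 2, 0)

Answer: (1, 2, 0)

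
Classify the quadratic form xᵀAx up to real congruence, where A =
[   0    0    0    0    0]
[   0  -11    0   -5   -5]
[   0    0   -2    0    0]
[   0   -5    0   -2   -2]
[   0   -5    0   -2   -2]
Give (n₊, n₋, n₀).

Answer: (1, 2, 2)

Derivation:
step 0: pivot -11 → sign −
step 1: pivot -2 → sign −
step 2: pivot 3/11 → sign +
step 3: row/col 3 already zero → sign 0
step 4: row/col 4 already zero → sign 0
signature = (1, 2, 2)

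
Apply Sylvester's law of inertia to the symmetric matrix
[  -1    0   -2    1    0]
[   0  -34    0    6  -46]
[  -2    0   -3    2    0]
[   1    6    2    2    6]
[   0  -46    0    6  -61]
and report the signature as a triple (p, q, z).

step 0: pivot -1 → sign −
step 1: pivot -34 → sign −
step 2: pivot 1 → sign +
step 3: pivot 69/17 → sign +
step 4: pivot 3/23 → sign +
signature = (3, 2, 0)

Answer: (3, 2, 0)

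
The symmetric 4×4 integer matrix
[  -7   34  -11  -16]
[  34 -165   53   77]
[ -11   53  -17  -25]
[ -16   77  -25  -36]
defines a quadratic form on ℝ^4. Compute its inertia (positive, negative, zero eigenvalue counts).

Answer: (2, 2, 0)

Derivation:
step 0: pivot -7 → sign −
step 1: pivot 1/7 → sign +
step 2: pivot -1 → sign −
step 3: pivot 1 → sign +
signature = (2, 2, 0)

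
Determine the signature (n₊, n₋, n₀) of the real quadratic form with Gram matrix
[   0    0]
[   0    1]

step 0: pivot 1 → sign +
step 1: row/col 1 already zero → sign 0
signature = (1, 0, 1)

Answer: (1, 0, 1)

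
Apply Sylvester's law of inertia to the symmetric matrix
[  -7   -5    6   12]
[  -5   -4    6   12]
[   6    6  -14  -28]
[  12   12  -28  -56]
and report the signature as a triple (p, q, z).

Answer: (0, 3, 1)

Derivation:
step 0: pivot -7 → sign −
step 1: pivot -3/7 → sign −
step 2: pivot -2 → sign −
step 3: row/col 3 already zero → sign 0
signature = (0, 3, 1)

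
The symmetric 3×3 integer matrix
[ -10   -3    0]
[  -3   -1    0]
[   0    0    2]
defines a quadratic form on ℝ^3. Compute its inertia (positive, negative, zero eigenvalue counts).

Answer: (1, 2, 0)

Derivation:
step 0: pivot -10 → sign −
step 1: pivot -1/10 → sign −
step 2: pivot 2 → sign +
signature = (1, 2, 0)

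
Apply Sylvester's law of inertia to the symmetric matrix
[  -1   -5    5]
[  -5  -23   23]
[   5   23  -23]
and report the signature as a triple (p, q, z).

Answer: (1, 1, 1)

Derivation:
step 0: pivot -1 → sign −
step 1: pivot 2 → sign +
step 2: row/col 2 already zero → sign 0
signature = (1, 1, 1)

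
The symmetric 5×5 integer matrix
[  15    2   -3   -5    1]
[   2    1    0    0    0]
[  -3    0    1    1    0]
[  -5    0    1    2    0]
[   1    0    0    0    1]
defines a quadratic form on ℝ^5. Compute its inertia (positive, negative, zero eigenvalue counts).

step 0: pivot 15 → sign +
step 1: pivot 11/15 → sign +
step 2: pivot 2/11 → sign +
step 3: pivot -1 → sign −
step 4: pivot 3/2 → sign +
signature = (4, 1, 0)

Answer: (4, 1, 0)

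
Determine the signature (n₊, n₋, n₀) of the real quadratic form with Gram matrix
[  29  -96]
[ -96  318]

step 0: pivot 29 → sign +
step 1: pivot 6/29 → sign +
signature = (2, 0, 0)

Answer: (2, 0, 0)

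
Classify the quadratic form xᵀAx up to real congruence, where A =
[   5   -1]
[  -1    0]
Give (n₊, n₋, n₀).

Answer: (1, 1, 0)

Derivation:
step 0: pivot 5 → sign +
step 1: pivot -1/5 → sign −
signature = (1, 1, 0)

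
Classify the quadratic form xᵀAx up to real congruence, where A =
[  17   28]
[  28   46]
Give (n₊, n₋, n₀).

Answer: (1, 1, 0)

Derivation:
step 0: pivot 17 → sign +
step 1: pivot -2/17 → sign −
signature = (1, 1, 0)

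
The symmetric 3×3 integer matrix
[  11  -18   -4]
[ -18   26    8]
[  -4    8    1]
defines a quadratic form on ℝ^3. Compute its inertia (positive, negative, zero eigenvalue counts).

step 0: pivot 11 → sign +
step 1: pivot -38/11 → sign −
step 2: pivot 3/19 → sign +
signature = (2, 1, 0)

Answer: (2, 1, 0)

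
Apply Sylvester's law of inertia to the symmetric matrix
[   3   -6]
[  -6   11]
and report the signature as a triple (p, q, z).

step 0: pivot 3 → sign +
step 1: pivot -1 → sign −
signature = (1, 1, 0)

Answer: (1, 1, 0)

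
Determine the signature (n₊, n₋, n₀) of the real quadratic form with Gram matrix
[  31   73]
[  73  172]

Answer: (2, 0, 0)

Derivation:
step 0: pivot 31 → sign +
step 1: pivot 3/31 → sign +
signature = (2, 0, 0)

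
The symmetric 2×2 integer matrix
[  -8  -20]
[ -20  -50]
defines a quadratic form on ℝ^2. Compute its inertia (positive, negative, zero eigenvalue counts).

Answer: (0, 1, 1)

Derivation:
step 0: pivot -8 → sign −
step 1: row/col 1 already zero → sign 0
signature = (0, 1, 1)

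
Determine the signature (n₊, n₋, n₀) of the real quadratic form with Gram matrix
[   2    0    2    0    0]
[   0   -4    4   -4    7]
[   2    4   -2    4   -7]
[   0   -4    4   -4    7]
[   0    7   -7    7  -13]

step 0: pivot 2 → sign +
step 1: pivot -4 → sign −
step 2: pivot -3/4 → sign −
step 3: row/col 3 already zero → sign 0
step 4: row/col 4 already zero → sign 0
signature = (1, 2, 2)

Answer: (1, 2, 2)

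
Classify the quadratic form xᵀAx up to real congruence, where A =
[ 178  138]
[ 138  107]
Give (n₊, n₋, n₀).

Answer: (2, 0, 0)

Derivation:
step 0: pivot 178 → sign +
step 1: pivot 1/89 → sign +
signature = (2, 0, 0)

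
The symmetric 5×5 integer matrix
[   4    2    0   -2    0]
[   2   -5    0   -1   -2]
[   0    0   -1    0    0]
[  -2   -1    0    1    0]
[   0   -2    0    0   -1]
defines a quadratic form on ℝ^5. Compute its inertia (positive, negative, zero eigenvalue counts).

Answer: (1, 3, 1)

Derivation:
step 0: pivot 4 → sign +
step 1: pivot -6 → sign −
step 2: pivot -1 → sign −
step 3: pivot -1/3 → sign −
step 4: row/col 4 already zero → sign 0
signature = (1, 3, 1)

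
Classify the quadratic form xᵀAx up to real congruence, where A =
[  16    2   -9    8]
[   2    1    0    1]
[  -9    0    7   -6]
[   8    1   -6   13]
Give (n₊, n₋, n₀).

step 0: pivot 16 → sign +
step 1: pivot 3/4 → sign +
step 2: pivot 1/4 → sign +
step 3: row/col 3 already zero → sign 0
signature = (3, 0, 1)

Answer: (3, 0, 1)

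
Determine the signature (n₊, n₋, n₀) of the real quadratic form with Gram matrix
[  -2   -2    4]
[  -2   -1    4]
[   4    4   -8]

step 0: pivot -2 → sign −
step 1: pivot 1 → sign +
step 2: row/col 2 already zero → sign 0
signature = (1, 1, 1)

Answer: (1, 1, 1)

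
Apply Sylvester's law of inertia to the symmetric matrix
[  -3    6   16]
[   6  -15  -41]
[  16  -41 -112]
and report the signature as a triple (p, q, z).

Answer: (1, 2, 0)

Derivation:
step 0: pivot -3 → sign −
step 1: pivot -3 → sign −
step 2: pivot 1/3 → sign +
signature = (1, 2, 0)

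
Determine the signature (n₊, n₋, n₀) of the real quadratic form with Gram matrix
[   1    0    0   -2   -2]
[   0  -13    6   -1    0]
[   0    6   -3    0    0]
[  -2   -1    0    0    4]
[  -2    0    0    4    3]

step 0: pivot 1 → sign +
step 1: pivot -13 → sign −
step 2: pivot -3/13 → sign −
step 3: pivot -3 → sign −
step 4: pivot -1 → sign −
signature = (1, 4, 0)

Answer: (1, 4, 0)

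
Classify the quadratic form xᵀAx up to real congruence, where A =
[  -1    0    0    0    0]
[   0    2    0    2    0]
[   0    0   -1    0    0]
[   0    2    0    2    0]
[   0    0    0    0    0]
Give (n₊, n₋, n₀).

step 0: pivot -1 → sign −
step 1: pivot 2 → sign +
step 2: pivot -1 → sign −
step 3: row/col 3 already zero → sign 0
step 4: row/col 4 already zero → sign 0
signature = (1, 2, 2)

Answer: (1, 2, 2)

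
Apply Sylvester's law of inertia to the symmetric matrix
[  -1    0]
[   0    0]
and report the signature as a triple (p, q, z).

step 0: pivot -1 → sign −
step 1: row/col 1 already zero → sign 0
signature = (0, 1, 1)

Answer: (0, 1, 1)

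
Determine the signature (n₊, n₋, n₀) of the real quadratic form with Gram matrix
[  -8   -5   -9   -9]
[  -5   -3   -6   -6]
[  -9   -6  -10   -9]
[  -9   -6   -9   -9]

step 0: pivot -8 → sign −
step 1: pivot 1/8 → sign +
step 2: pivot -1 → sign −
step 3: row/col 3 already zero → sign 0
signature = (1, 2, 1)

Answer: (1, 2, 1)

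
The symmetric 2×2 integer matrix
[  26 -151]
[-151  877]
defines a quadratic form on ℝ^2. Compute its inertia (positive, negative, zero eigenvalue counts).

step 0: pivot 26 → sign +
step 1: pivot 1/26 → sign +
signature = (2, 0, 0)

Answer: (2, 0, 0)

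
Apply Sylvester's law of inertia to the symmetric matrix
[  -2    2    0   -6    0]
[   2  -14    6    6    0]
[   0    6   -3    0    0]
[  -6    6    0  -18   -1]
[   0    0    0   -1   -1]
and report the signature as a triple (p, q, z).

step 0: pivot -2 → sign −
step 1: pivot -12 → sign −
step 2: pivot -1 → sign −
step 3: pivot 1 → sign +
step 4: row/col 4 already zero → sign 0
signature = (1, 3, 1)

Answer: (1, 3, 1)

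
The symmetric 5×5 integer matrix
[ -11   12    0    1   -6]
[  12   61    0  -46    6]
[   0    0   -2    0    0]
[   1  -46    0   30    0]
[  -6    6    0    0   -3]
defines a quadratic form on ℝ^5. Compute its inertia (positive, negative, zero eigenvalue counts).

step 0: pivot -11 → sign −
step 1: pivot 815/11 → sign +
step 2: pivot -2 → sign −
step 3: pivot 2339/815 → sign +
step 4: pivot 3/2339 → sign +
signature = (3, 2, 0)

Answer: (3, 2, 0)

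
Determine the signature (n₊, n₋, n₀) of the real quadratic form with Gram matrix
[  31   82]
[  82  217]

step 0: pivot 31 → sign +
step 1: pivot 3/31 → sign +
signature = (2, 0, 0)

Answer: (2, 0, 0)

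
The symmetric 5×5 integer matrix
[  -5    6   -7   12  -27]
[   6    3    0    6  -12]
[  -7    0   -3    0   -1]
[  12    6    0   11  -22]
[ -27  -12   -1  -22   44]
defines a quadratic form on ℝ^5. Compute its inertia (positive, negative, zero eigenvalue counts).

step 0: pivot -5 → sign −
step 1: pivot 51/5 → sign +
step 2: pivot -2/17 → sign −
step 3: pivot -1 → sign −
step 4: pivot 1 → sign +
signature = (2, 3, 0)

Answer: (2, 3, 0)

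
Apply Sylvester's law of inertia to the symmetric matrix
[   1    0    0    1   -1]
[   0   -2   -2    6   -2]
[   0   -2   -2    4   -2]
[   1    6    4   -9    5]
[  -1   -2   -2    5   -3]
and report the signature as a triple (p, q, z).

Answer: (2, 3, 0)

Derivation:
step 0: pivot 1 → sign +
step 1: pivot -2 → sign −
step 2: pivot 8 → sign +
step 3: pivot -1/2 → sign −
step 4: pivot -2 → sign −
signature = (2, 3, 0)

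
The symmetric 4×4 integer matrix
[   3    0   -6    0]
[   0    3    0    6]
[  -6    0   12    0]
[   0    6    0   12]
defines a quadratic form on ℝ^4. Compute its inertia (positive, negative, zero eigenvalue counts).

Answer: (2, 0, 2)

Derivation:
step 0: pivot 3 → sign +
step 1: pivot 3 → sign +
step 2: row/col 2 already zero → sign 0
step 3: row/col 3 already zero → sign 0
signature = (2, 0, 2)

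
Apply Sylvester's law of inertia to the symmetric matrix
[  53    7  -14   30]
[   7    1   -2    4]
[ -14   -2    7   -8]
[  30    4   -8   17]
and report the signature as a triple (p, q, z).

step 0: pivot 53 → sign +
step 1: pivot 4/53 → sign +
step 2: pivot 3 → sign +
step 3: row/col 3 already zero → sign 0
signature = (3, 0, 1)

Answer: (3, 0, 1)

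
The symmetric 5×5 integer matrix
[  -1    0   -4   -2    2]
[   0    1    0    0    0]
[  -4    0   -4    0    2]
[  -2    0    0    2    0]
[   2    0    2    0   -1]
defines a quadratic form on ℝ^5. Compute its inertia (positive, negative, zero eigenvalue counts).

Answer: (3, 1, 1)

Derivation:
step 0: pivot -1 → sign −
step 1: pivot 1 → sign +
step 2: pivot 12 → sign +
step 3: pivot 2/3 → sign +
step 4: row/col 4 already zero → sign 0
signature = (3, 1, 1)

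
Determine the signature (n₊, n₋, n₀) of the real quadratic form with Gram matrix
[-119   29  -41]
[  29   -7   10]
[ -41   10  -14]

step 0: pivot -119 → sign −
step 1: pivot 8/119 → sign +
step 2: pivot 1/8 → sign +
signature = (2, 1, 0)

Answer: (2, 1, 0)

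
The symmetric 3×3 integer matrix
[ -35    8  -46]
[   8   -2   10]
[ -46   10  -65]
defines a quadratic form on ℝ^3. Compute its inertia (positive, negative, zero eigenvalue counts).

Answer: (0, 3, 0)

Derivation:
step 0: pivot -35 → sign −
step 1: pivot -6/35 → sign −
step 2: pivot -3 → sign −
signature = (0, 3, 0)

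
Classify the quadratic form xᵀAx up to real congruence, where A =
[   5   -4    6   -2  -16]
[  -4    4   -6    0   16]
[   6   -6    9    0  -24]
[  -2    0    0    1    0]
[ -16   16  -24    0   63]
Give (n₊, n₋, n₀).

step 0: pivot 5 → sign +
step 1: pivot 4/5 → sign +
step 2: pivot -3 → sign −
step 3: pivot -1 → sign −
step 4: row/col 4 already zero → sign 0
signature = (2, 2, 1)

Answer: (2, 2, 1)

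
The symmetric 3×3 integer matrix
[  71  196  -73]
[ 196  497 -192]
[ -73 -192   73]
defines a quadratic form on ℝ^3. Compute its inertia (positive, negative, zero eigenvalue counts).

step 0: pivot 71 → sign +
step 1: pivot -3129/71 → sign −
step 2: pivot 2/3129 → sign +
signature = (2, 1, 0)

Answer: (2, 1, 0)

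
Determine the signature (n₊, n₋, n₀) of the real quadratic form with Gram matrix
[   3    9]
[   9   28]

step 0: pivot 3 → sign +
step 1: pivot 1 → sign +
signature = (2, 0, 0)

Answer: (2, 0, 0)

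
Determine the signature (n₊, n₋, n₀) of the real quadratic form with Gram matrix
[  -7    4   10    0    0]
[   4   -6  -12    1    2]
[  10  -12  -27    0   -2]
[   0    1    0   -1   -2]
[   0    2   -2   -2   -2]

step 0: pivot -7 → sign −
step 1: pivot -26/7 → sign −
step 2: pivot -27/13 → sign −
step 3: pivot 35/54 → sign +
step 4: pivot -6/35 → sign −
signature = (1, 4, 0)

Answer: (1, 4, 0)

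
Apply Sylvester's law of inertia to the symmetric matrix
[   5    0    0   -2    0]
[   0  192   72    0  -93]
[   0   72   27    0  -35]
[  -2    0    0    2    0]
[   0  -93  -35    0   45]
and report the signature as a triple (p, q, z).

step 0: pivot 5 → sign +
step 1: pivot 192 → sign +
step 2: pivot 6/5 → sign +
step 3: pivot -3/64 → sign −
step 4: pivot 1/3 → sign +
signature = (4, 1, 0)

Answer: (4, 1, 0)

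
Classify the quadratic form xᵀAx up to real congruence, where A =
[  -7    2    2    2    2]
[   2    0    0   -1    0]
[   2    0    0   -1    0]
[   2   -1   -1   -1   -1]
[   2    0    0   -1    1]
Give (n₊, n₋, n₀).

Answer: (2, 2, 1)

Derivation:
step 0: pivot -7 → sign −
step 1: pivot 4/7 → sign +
step 2: pivot -3/4 → sign −
step 3: pivot 1 → sign +
step 4: row/col 4 already zero → sign 0
signature = (2, 2, 1)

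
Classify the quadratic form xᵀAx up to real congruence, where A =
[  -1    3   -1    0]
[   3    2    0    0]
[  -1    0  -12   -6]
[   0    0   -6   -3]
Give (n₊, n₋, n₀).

step 0: pivot -1 → sign −
step 1: pivot 11 → sign +
step 2: pivot -130/11 → sign −
step 3: pivot 3/65 → sign +
signature = (2, 2, 0)

Answer: (2, 2, 0)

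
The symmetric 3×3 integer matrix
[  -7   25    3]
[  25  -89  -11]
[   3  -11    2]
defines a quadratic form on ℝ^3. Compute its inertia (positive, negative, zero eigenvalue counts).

step 0: pivot -7 → sign −
step 1: pivot 2/7 → sign +
step 2: pivot 3 → sign +
signature = (2, 1, 0)

Answer: (2, 1, 0)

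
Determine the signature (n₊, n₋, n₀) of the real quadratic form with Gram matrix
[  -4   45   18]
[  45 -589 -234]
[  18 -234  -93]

Answer: (0, 3, 0)

Derivation:
step 0: pivot -4 → sign −
step 1: pivot -331/4 → sign −
step 2: pivot -3/331 → sign −
signature = (0, 3, 0)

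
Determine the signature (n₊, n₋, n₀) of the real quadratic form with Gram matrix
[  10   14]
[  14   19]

step 0: pivot 10 → sign +
step 1: pivot -3/5 → sign −
signature = (1, 1, 0)

Answer: (1, 1, 0)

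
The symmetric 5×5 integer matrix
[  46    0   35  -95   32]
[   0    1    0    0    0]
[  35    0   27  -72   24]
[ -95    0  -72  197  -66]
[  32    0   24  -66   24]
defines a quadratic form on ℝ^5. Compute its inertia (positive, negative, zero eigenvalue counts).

Answer: (5, 0, 0)

Derivation:
step 0: pivot 46 → sign +
step 1: pivot 1 → sign +
step 2: pivot 17/46 → sign +
step 3: pivot 10/17 → sign +
step 4: pivot 6/5 → sign +
signature = (5, 0, 0)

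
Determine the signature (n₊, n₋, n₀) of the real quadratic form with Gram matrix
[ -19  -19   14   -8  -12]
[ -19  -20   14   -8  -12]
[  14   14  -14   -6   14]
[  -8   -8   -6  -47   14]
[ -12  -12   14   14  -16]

Answer: (0, 5, 0)

Derivation:
step 0: pivot -19 → sign −
step 1: pivot -1 → sign −
step 2: pivot -70/19 → sign −
step 3: pivot -183/35 → sign −
step 4: pivot -6/61 → sign −
signature = (0, 5, 0)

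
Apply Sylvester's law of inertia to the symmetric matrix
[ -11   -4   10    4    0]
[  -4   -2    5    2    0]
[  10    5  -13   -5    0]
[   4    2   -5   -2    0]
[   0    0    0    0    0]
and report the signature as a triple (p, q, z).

Answer: (0, 3, 2)

Derivation:
step 0: pivot -11 → sign −
step 1: pivot -6/11 → sign −
step 2: pivot -1/2 → sign −
step 3: row/col 3 already zero → sign 0
step 4: row/col 4 already zero → sign 0
signature = (0, 3, 2)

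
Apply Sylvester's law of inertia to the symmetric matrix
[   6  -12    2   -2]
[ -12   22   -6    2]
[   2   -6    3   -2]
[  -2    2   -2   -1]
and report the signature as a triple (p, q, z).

step 0: pivot 6 → sign +
step 1: pivot -2 → sign −
step 2: pivot 13/3 → sign +
step 3: pivot 3/13 → sign +
signature = (3, 1, 0)

Answer: (3, 1, 0)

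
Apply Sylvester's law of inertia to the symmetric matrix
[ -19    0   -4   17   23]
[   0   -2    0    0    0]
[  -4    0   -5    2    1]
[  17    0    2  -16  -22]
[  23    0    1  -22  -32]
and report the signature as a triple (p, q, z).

step 0: pivot -19 → sign −
step 1: pivot -2 → sign −
step 2: pivot -79/19 → sign −
step 3: pivot -15/79 → sign −
step 4: pivot -3/5 → sign −
signature = (0, 5, 0)

Answer: (0, 5, 0)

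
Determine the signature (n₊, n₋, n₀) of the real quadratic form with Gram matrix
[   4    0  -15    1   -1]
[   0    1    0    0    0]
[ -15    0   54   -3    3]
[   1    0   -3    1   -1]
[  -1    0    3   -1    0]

step 0: pivot 4 → sign +
step 1: pivot 1 → sign +
step 2: pivot -9/4 → sign −
step 3: pivot 1 → sign +
step 4: pivot -1 → sign −
signature = (3, 2, 0)

Answer: (3, 2, 0)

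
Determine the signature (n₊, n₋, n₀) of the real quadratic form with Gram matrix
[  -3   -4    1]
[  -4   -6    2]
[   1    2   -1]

Answer: (0, 2, 1)

Derivation:
step 0: pivot -3 → sign −
step 1: pivot -2/3 → sign −
step 2: row/col 2 already zero → sign 0
signature = (0, 2, 1)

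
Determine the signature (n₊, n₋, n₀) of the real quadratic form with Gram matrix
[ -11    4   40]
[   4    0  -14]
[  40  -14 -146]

Answer: (1, 2, 0)

Derivation:
step 0: pivot -11 → sign −
step 1: pivot 16/11 → sign +
step 2: pivot -3/4 → sign −
signature = (1, 2, 0)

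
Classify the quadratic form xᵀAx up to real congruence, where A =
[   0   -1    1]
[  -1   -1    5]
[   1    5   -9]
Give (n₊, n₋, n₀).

Answer: (1, 1, 1)

Derivation:
step 0: pivot -1 → sign −
step 1: pivot 1 → sign +
step 2: row/col 2 already zero → sign 0
signature = (1, 1, 1)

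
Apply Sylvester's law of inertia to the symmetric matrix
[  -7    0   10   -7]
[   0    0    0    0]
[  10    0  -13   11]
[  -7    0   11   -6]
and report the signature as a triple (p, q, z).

Answer: (2, 1, 1)

Derivation:
step 0: pivot -7 → sign −
step 1: pivot 9/7 → sign +
step 2: pivot 2/9 → sign +
step 3: row/col 3 already zero → sign 0
signature = (2, 1, 1)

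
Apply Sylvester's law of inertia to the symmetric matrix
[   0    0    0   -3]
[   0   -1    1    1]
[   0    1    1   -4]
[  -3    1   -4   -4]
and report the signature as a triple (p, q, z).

Answer: (2, 2, 0)

Derivation:
step 0: pivot -1 → sign −
step 1: pivot 2 → sign +
step 2: pivot -15/2 → sign −
step 3: pivot 6/5 → sign +
signature = (2, 2, 0)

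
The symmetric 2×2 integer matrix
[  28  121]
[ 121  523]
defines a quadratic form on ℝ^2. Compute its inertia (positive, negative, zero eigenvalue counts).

step 0: pivot 28 → sign +
step 1: pivot 3/28 → sign +
signature = (2, 0, 0)

Answer: (2, 0, 0)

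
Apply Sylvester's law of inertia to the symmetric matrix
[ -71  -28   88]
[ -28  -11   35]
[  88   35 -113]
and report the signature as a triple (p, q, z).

Answer: (1, 2, 0)

Derivation:
step 0: pivot -71 → sign −
step 1: pivot 3/71 → sign +
step 2: pivot -6 → sign −
signature = (1, 2, 0)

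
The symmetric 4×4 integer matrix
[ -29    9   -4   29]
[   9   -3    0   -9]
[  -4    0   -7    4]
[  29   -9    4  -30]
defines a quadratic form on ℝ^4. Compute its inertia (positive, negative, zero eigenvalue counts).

step 0: pivot -29 → sign −
step 1: pivot -6/29 → sign −
step 2: pivot 1 → sign +
step 3: pivot -1 → sign −
signature = (1, 3, 0)

Answer: (1, 3, 0)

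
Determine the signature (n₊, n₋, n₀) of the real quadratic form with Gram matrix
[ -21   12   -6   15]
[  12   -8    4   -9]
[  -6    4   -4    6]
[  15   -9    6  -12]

Answer: (0, 3, 1)

Derivation:
step 0: pivot -21 → sign −
step 1: pivot -8/7 → sign −
step 2: pivot -2 → sign −
step 3: row/col 3 already zero → sign 0
signature = (0, 3, 1)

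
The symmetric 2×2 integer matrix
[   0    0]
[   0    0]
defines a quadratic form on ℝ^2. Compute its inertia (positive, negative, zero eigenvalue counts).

Answer: (0, 0, 2)

Derivation:
step 0: row/col 0 already zero → sign 0
step 1: row/col 1 already zero → sign 0
signature = (0, 0, 2)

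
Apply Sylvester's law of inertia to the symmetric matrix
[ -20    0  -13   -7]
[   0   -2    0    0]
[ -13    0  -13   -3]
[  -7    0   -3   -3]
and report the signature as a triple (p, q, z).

Answer: (0, 4, 0)

Derivation:
step 0: pivot -20 → sign −
step 1: pivot -2 → sign −
step 2: pivot -91/20 → sign −
step 3: pivot -2/91 → sign −
signature = (0, 4, 0)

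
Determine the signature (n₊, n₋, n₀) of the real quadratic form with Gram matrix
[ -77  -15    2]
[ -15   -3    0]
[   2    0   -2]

Answer: (0, 2, 1)

Derivation:
step 0: pivot -77 → sign −
step 1: pivot -6/77 → sign −
step 2: row/col 2 already zero → sign 0
signature = (0, 2, 1)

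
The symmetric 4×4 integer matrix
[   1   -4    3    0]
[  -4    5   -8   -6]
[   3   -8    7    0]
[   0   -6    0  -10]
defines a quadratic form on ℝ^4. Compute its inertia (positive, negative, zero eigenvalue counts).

step 0: pivot 1 → sign +
step 1: pivot -11 → sign −
step 2: pivot -6/11 → sign −
step 3: pivot 2 → sign +
signature = (2, 2, 0)

Answer: (2, 2, 0)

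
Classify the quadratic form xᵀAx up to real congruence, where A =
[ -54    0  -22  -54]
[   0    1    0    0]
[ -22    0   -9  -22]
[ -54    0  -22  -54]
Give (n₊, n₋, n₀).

Answer: (1, 2, 1)

Derivation:
step 0: pivot -54 → sign −
step 1: pivot 1 → sign +
step 2: pivot -1/27 → sign −
step 3: row/col 3 already zero → sign 0
signature = (1, 2, 1)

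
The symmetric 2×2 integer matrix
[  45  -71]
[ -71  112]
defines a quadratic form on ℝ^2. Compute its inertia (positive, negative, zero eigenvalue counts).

Answer: (1, 1, 0)

Derivation:
step 0: pivot 45 → sign +
step 1: pivot -1/45 → sign −
signature = (1, 1, 0)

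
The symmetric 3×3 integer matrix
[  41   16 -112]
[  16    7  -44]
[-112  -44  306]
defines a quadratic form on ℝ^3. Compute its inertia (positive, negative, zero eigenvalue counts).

Answer: (2, 1, 0)

Derivation:
step 0: pivot 41 → sign +
step 1: pivot 31/41 → sign +
step 2: pivot -2/31 → sign −
signature = (2, 1, 0)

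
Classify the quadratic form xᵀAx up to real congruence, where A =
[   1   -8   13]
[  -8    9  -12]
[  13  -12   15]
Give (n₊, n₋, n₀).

Answer: (1, 2, 0)

Derivation:
step 0: pivot 1 → sign +
step 1: pivot -55 → sign −
step 2: pivot -6/55 → sign −
signature = (1, 2, 0)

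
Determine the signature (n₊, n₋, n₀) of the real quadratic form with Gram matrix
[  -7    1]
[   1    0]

step 0: pivot -7 → sign −
step 1: pivot 1/7 → sign +
signature = (1, 1, 0)

Answer: (1, 1, 0)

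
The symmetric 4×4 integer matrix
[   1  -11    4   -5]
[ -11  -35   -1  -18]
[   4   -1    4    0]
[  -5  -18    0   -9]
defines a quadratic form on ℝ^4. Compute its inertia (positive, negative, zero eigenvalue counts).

step 0: pivot 1 → sign +
step 1: pivot -156 → sign −
step 2: pivot -23/156 → sign −
step 3: pivot 6/23 → sign +
signature = (2, 2, 0)

Answer: (2, 2, 0)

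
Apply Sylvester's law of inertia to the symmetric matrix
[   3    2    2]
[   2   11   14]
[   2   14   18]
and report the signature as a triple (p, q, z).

step 0: pivot 3 → sign +
step 1: pivot 29/3 → sign +
step 2: pivot 2/29 → sign +
signature = (3, 0, 0)

Answer: (3, 0, 0)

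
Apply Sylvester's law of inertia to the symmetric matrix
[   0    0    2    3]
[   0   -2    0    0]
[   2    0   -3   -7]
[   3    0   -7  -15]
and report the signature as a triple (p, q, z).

step 0: pivot -2 → sign −
step 1: pivot -3 → sign −
step 2: pivot 4/3 → sign +
step 3: pivot -3/4 → sign −
signature = (1, 3, 0)

Answer: (1, 3, 0)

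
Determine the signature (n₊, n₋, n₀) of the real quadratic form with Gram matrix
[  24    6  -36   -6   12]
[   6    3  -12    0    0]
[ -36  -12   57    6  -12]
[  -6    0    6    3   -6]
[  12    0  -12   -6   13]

Answer: (3, 1, 1)

Derivation:
step 0: pivot 24 → sign +
step 1: pivot 3/2 → sign +
step 2: pivot -3 → sign −
step 3: pivot 1 → sign +
step 4: row/col 4 already zero → sign 0
signature = (3, 1, 1)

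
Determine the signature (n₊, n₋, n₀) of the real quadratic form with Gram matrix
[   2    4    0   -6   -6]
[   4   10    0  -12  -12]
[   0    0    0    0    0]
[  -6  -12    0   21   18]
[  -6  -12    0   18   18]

step 0: pivot 2 → sign +
step 1: pivot 2 → sign +
step 2: pivot 3 → sign +
step 3: row/col 3 already zero → sign 0
step 4: row/col 4 already zero → sign 0
signature = (3, 0, 2)

Answer: (3, 0, 2)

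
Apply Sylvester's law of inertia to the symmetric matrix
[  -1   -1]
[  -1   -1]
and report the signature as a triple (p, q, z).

step 0: pivot -1 → sign −
step 1: row/col 1 already zero → sign 0
signature = (0, 1, 1)

Answer: (0, 1, 1)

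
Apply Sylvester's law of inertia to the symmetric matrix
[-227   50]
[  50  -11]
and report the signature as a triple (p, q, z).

Answer: (1, 1, 0)

Derivation:
step 0: pivot -227 → sign −
step 1: pivot 3/227 → sign +
signature = (1, 1, 0)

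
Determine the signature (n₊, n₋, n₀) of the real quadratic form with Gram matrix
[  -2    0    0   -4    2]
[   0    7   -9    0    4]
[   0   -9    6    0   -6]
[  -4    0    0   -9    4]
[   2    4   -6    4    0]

Answer: (1, 4, 0)

Derivation:
step 0: pivot -2 → sign −
step 1: pivot 7 → sign +
step 2: pivot -39/7 → sign −
step 3: pivot -1 → sign −
step 4: pivot -2/13 → sign −
signature = (1, 4, 0)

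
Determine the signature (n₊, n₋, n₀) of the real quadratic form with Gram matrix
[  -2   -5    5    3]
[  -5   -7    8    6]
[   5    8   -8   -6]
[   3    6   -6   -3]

step 0: pivot -2 → sign −
step 1: pivot 11/2 → sign +
step 2: pivot 9/11 → sign +
step 3: pivot 1 → sign +
signature = (3, 1, 0)

Answer: (3, 1, 0)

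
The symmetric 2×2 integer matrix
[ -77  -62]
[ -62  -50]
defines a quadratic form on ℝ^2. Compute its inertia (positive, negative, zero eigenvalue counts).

Answer: (0, 2, 0)

Derivation:
step 0: pivot -77 → sign −
step 1: pivot -6/77 → sign −
signature = (0, 2, 0)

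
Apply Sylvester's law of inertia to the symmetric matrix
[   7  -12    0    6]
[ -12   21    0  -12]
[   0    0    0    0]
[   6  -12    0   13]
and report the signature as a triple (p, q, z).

step 0: pivot 7 → sign +
step 1: pivot 3/7 → sign +
step 2: pivot 1 → sign +
step 3: row/col 3 already zero → sign 0
signature = (3, 0, 1)

Answer: (3, 0, 1)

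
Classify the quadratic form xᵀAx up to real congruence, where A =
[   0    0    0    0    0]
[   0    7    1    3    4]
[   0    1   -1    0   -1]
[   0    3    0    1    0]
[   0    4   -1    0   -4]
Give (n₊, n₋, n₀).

Answer: (2, 2, 1)

Derivation:
step 0: pivot 7 → sign +
step 1: pivot -8/7 → sign −
step 2: pivot -1/8 → sign −
step 3: pivot 6 → sign +
step 4: row/col 4 already zero → sign 0
signature = (2, 2, 1)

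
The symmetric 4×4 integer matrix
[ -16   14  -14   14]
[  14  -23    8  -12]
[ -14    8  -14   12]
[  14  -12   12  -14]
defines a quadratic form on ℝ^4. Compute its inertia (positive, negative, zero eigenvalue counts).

step 0: pivot -16 → sign −
step 1: pivot -43/4 → sign −
step 2: pivot -3/43 → sign −
step 3: row/col 3 already zero → sign 0
signature = (0, 3, 1)

Answer: (0, 3, 1)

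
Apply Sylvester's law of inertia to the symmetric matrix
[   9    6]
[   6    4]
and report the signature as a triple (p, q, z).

Answer: (1, 0, 1)

Derivation:
step 0: pivot 9 → sign +
step 1: row/col 1 already zero → sign 0
signature = (1, 0, 1)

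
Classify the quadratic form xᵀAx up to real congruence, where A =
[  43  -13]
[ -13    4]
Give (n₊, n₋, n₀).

Answer: (2, 0, 0)

Derivation:
step 0: pivot 43 → sign +
step 1: pivot 3/43 → sign +
signature = (2, 0, 0)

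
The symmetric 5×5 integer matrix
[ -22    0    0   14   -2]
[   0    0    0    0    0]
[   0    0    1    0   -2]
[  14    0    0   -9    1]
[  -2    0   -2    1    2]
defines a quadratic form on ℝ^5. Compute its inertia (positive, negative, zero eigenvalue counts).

step 0: pivot -22 → sign −
step 1: pivot 1 → sign +
step 2: pivot -1/11 → sign −
step 3: pivot -1 → sign −
step 4: row/col 4 already zero → sign 0
signature = (1, 3, 1)

Answer: (1, 3, 1)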